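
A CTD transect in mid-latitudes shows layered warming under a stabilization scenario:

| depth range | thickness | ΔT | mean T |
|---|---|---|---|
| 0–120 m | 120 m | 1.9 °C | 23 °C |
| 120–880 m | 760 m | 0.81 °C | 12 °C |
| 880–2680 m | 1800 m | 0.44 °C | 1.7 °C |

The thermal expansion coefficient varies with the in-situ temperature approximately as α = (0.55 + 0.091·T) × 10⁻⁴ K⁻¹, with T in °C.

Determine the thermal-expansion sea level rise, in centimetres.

Layer 1: α = (0.55 + 0.091×23)×10⁻⁴ = 2.643×10⁻⁴ K⁻¹
Layer 2: α = (0.55 + 0.091×12)×10⁻⁴ = 1.642×10⁻⁴ K⁻¹
Layer 3: α = (0.55 + 0.091×1.7)×10⁻⁴ = 0.7047×10⁻⁴ K⁻¹
1.9 × 2.643×10⁻⁴ × 120 = 0.0602604 m
0.81 × 1.642×10⁻⁴ × 760 = 0.10108152 m
880–2680 m: 0.7047×10⁻⁴ × 1800 × 0.44 = 0.05581224 m
Δh = 0.0602604 + 0.10108152 + 0.05581224 = 0.21715416 m

21.7 cm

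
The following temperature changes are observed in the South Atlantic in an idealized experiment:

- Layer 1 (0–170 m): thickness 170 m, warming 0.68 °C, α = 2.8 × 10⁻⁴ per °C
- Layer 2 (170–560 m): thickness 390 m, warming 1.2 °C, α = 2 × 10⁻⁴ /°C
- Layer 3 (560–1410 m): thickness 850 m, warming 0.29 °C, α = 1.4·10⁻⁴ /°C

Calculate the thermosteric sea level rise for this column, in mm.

Δh ≈ 160 mm

0–170 m: 2.8×10⁻⁴ × 170 × 0.68 = 0.032368 m
390 × 2×10⁻⁴ × 1.2 = 0.09360 m
Layer 3: 850 × 1.4×10⁻⁴ × 0.29 = 0.03451 m
Δh = 0.032368 + 0.09360 + 0.03451 = 0.160478 m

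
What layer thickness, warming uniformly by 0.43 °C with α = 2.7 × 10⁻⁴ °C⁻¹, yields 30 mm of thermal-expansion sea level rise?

about 258 m

H = Δh/(αΔT) = 0.03 / (2.7×10⁻⁴ × 0.43) ≈ 258.4 m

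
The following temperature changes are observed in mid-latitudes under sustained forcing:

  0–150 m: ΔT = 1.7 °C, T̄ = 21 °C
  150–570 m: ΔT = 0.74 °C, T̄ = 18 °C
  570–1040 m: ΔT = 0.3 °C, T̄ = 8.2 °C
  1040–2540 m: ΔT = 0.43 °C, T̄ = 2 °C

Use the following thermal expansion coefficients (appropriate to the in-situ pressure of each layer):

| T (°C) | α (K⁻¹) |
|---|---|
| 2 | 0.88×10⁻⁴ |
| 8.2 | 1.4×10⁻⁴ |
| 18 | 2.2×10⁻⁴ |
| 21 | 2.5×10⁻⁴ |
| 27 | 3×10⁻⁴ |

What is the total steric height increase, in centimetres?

Layer 1 at 21 °C → α = 2.5×10⁻⁴ K⁻¹
Layer 2 at 18 °C → α = 2.2×10⁻⁴ K⁻¹
Layer 3 at 8.2 °C → α = 1.4×10⁻⁴ K⁻¹
Layer 4 at 2 °C → α = 0.88×10⁻⁴ K⁻¹
0–150 m: 150 × 2.5×10⁻⁴ × 1.7 = 0.06375 m
0.74 × 2.2×10⁻⁴ × 420 = 0.068376 m
570–1040 m: 470 × 0.3 × 1.4×10⁻⁴ = 0.01974 m
1040–2540 m: 0.88×10⁻⁴ × 0.43 × 1500 = 0.05676 m
Δh = 0.06375 + 0.068376 + 0.01974 + 0.05676 = 0.208626 m ≈ 20.9 cm

about 20.9 cm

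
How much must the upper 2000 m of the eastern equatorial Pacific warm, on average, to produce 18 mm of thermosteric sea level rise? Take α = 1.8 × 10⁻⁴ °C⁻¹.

ΔT = Δh/(αH) = 0.018 / (1.8×10⁻⁴ × 2000) = 0.05000 K

ΔT ≈ 0.0500 K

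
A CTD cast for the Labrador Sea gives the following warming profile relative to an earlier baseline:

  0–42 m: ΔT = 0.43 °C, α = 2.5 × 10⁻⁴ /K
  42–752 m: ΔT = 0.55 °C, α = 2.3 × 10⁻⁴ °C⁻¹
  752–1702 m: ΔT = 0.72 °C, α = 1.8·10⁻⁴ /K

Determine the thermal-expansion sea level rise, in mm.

0–42 m: 2.5×10⁻⁴ × 0.43 × 42 = 0.004515 m
Layer 2: 0.55 × 2.3×10⁻⁴ × 710 = 0.089815 m
752–1702 m: 0.72 × 950 × 1.8×10⁻⁴ = 0.12312 m
Δh = 0.004515 + 0.089815 + 0.12312 = 0.21745 m

Δh ≈ 220 mm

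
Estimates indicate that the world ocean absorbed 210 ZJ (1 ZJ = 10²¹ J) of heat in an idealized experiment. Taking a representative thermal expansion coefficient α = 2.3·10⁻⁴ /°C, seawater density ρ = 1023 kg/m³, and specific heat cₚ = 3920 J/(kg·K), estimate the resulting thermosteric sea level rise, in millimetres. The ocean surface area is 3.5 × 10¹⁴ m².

Δh ≈ 34.4 mm

Per unit area: Q = 210×10²¹ / (3.5×10¹⁴) = 6×10⁸ J/m²
Δh = αQ/(ρcₚ) = 2.3×10⁻⁴ × 6×10⁸ / (1023 × 3920) ≈ 0.034413 m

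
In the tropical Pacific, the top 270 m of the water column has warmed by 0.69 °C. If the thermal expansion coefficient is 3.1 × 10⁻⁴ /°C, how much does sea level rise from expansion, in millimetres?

about 57.8 mm

Δh = αΔT·H = 3.1×10⁻⁴ × 0.69 × 270 = 0.057753 m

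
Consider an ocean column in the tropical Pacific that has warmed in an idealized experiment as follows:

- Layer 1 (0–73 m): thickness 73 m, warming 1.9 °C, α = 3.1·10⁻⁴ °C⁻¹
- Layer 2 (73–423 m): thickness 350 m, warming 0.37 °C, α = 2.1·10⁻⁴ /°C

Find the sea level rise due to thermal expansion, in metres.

3.1×10⁻⁴ × 73 × 1.9 = 0.042997 m
2.1×10⁻⁴ × 350 × 0.37 = 0.027195 m
Δh = 0.042997 + 0.027195 = 0.070192 m

Δh = 0.0702 m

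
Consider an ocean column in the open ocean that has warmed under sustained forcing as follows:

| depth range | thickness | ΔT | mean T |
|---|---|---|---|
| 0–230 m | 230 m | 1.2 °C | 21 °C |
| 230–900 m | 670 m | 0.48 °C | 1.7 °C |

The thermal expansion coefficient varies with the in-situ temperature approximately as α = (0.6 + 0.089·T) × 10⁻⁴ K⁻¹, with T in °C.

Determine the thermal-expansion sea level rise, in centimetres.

Layer 1: α = (0.6 + 0.089×21)×10⁻⁴ = 2.469×10⁻⁴ K⁻¹
Layer 2: α = (0.6 + 0.089×1.7)×10⁻⁴ = 0.7513×10⁻⁴ K⁻¹
Layer 1: 2.469×10⁻⁴ × 230 × 1.2 = 0.0681444 m
Layer 2: 670 × 0.48 × 0.7513×10⁻⁴ = 0.024161808 m
Δh = 0.0681444 + 0.024161808 = 0.092306208 m

Δh = 9.23 cm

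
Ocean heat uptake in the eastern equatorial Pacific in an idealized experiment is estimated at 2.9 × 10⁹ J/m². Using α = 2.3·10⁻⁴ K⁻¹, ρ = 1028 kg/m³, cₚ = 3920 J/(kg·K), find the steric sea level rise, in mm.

166 mm of thermosteric rise

Δh = αQ/(ρcₚ) = 2.3×10⁻⁴ × 2.9×10⁹ / (1028 × 3920) ≈ 0.16552 m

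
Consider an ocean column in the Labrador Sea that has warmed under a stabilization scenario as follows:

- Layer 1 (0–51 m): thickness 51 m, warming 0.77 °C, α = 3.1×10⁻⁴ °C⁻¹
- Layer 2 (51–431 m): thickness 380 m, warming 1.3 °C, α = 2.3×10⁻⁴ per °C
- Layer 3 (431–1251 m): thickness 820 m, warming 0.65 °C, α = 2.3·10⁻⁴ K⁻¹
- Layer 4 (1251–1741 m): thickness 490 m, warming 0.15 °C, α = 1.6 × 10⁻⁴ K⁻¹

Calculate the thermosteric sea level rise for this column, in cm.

3.1×10⁻⁴ × 0.77 × 51 = 0.0121737 m
Layer 2: 2.3×10⁻⁴ × 380 × 1.3 = 0.11362 m
Layer 3: 0.65 × 820 × 2.3×10⁻⁴ = 0.12259 m
Layer 4: 1.6×10⁻⁴ × 490 × 0.15 = 0.01176 m
Δh = 0.0121737 + 0.11362 + 0.12259 + 0.01176 = 0.2601437 m

Δh = 26 cm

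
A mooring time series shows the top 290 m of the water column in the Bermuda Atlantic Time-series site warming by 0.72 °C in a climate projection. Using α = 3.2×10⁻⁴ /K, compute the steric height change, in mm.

Δh = αΔT·H = 3.2×10⁻⁴ × 0.72 × 290 = 0.066816 m

67 mm of thermosteric rise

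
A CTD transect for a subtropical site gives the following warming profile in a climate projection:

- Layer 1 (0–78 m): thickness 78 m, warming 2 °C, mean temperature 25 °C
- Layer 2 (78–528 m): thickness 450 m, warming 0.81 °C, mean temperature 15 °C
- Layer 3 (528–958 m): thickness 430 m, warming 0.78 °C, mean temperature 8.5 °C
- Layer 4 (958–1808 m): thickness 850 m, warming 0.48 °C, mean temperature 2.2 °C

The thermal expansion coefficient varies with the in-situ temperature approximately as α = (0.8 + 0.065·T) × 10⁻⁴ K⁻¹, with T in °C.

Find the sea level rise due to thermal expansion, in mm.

about 186 mm

Layer 1: α = (0.8 + 0.065×25)×10⁻⁴ = 2.425×10⁻⁴ K⁻¹
Layer 2: α = (0.8 + 0.065×15)×10⁻⁴ = 1.775×10⁻⁴ K⁻¹
Layer 3: α = (0.8 + 0.065×8.5)×10⁻⁴ = 1.3525×10⁻⁴ K⁻¹
Layer 4: α = (0.8 + 0.065×2.2)×10⁻⁴ = 0.943×10⁻⁴ K⁻¹
0–78 m: 2.425×10⁻⁴ × 78 × 2 = 0.03783 m
78–528 m: 450 × 0.81 × 1.775×10⁻⁴ = 0.06469875 m
528–958 m: 0.78 × 1.3525×10⁻⁴ × 430 = 0.04536285 m
0.48 × 850 × 0.943×10⁻⁴ = 0.0384744 m
Δh = 0.03783 + 0.06469875 + 0.04536285 + 0.0384744 = 0.186366 m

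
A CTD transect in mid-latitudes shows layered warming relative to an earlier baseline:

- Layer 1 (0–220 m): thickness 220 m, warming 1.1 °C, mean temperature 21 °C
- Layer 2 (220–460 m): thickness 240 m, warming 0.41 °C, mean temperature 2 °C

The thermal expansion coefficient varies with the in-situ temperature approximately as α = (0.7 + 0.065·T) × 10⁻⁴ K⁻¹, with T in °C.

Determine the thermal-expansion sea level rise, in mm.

Δh = 58 mm

Layer 1: α = (0.7 + 0.065×21)×10⁻⁴ = 2.065×10⁻⁴ K⁻¹
Layer 2: α = (0.7 + 0.065×2)×10⁻⁴ = 0.83×10⁻⁴ K⁻¹
1.1 × 220 × 2.065×10⁻⁴ = 0.049973 m
0.83×10⁻⁴ × 240 × 0.41 = 0.0081672 m
Δh = 0.049973 + 0.0081672 = 0.0581402 m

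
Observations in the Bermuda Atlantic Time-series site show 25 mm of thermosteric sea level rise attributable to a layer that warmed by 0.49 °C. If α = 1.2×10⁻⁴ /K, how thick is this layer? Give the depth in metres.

about 425 m

H = Δh/(αΔT) = 0.025 / (1.2×10⁻⁴ × 0.49) ≈ 425.2 m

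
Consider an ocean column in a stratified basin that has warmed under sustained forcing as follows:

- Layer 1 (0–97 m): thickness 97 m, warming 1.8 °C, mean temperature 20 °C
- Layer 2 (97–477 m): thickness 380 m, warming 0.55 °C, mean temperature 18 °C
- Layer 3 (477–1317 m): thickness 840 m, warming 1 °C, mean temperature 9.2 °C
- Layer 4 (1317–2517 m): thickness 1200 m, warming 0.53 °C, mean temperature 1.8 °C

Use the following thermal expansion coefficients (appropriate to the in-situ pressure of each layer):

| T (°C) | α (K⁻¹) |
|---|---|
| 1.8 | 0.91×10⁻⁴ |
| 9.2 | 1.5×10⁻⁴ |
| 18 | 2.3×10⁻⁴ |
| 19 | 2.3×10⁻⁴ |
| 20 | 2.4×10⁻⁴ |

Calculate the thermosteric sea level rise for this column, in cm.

Δh = 27.4 cm

Layer 1 at 20 °C → α = 2.4×10⁻⁴ K⁻¹
Layer 2 at 18 °C → α = 2.3×10⁻⁴ K⁻¹
Layer 3 at 9.2 °C → α = 1.5×10⁻⁴ K⁻¹
Layer 4 at 1.8 °C → α = 0.91×10⁻⁴ K⁻¹
0–97 m: 97 × 2.4×10⁻⁴ × 1.8 = 0.041904 m
380 × 0.55 × 2.3×10⁻⁴ = 0.04807 m
Layer 3: 1.5×10⁻⁴ × 840 × 1 = 0.12600 m
Layer 4: 0.91×10⁻⁴ × 0.53 × 1200 = 0.057876 m
Δh = 0.041904 + 0.04807 + 0.12600 + 0.057876 = 0.27385 m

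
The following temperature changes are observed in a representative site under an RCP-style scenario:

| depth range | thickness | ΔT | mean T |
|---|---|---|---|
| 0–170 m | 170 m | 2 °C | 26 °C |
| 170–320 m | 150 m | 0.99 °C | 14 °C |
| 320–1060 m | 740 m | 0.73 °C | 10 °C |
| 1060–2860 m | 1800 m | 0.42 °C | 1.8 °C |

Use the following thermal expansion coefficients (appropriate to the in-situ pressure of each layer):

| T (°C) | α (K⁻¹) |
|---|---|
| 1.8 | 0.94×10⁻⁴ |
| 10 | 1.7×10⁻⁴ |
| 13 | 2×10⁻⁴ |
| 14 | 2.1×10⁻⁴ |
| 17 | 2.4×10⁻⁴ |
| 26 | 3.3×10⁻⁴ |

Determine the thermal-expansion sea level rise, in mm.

Layer 1 at 26 °C → α = 3.3×10⁻⁴ K⁻¹
Layer 2 at 14 °C → α = 2.1×10⁻⁴ K⁻¹
Layer 3 at 10 °C → α = 1.7×10⁻⁴ K⁻¹
Layer 4 at 1.8 °C → α = 0.94×10⁻⁴ K⁻¹
Layer 1: 2 × 3.3×10⁻⁴ × 170 = 0.11220 m
Layer 2: 2.1×10⁻⁴ × 0.99 × 150 = 0.031185 m
320–1060 m: 0.73 × 1.7×10⁻⁴ × 740 = 0.091834 m
1060–2860 m: 0.94×10⁻⁴ × 0.42 × 1800 = 0.071064 m
Δh = 0.11220 + 0.031185 + 0.091834 + 0.071064 = 0.306283 m

Δh ≈ 310 mm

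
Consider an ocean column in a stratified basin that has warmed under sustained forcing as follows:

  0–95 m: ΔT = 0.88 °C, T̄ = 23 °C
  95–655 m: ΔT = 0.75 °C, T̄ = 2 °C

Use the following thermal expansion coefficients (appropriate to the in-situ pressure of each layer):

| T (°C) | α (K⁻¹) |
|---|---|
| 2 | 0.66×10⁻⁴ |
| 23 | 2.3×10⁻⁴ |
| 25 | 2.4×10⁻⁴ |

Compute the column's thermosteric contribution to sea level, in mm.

46.9 mm

Layer 1 at 23 °C → α = 2.3×10⁻⁴ K⁻¹
Layer 2 at 2 °C → α = 0.66×10⁻⁴ K⁻¹
Layer 1: 2.3×10⁻⁴ × 0.88 × 95 = 0.019228 m
Layer 2: 0.75 × 0.66×10⁻⁴ × 560 = 0.02772 m
Δh = 0.019228 + 0.02772 = 0.046948 m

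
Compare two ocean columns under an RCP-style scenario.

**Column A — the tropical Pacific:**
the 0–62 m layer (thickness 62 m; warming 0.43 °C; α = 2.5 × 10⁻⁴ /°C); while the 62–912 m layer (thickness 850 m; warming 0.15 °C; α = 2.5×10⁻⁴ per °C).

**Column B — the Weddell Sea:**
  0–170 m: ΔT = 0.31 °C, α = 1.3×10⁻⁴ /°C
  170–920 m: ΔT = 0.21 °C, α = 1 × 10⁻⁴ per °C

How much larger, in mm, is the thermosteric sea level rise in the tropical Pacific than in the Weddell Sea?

A Layer 1: 2.5×10⁻⁴ × 0.43 × 62 = 0.006665 m
A 62–912 m: 850 × 2.5×10⁻⁴ × 0.15 = 0.031875 m
A total: 0.03854 m
B Layer 1: 0.31 × 1.3×10⁻⁴ × 170 = 0.006851 m
B 0.21 × 1×10⁻⁴ × 750 = 0.01575 m
B total: 0.022601 m
Difference: 0.03854 − 0.022601 = 0.015939 m

15.9 mm larger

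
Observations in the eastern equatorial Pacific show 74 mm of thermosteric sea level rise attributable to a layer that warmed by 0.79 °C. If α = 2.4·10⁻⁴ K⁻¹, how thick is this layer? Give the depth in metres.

H ≈ 390 m

H = Δh/(αΔT) = 0.074 / (2.4×10⁻⁴ × 0.79) ≈ 390.3 m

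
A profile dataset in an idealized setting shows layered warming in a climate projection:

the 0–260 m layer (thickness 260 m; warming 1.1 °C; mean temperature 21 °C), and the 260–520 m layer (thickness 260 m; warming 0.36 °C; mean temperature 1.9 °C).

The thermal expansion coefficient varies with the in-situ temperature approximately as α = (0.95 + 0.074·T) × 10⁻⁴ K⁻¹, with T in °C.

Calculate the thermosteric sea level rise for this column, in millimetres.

Layer 1: α = (0.95 + 0.074×21)×10⁻⁴ = 2.504×10⁻⁴ K⁻¹
Layer 2: α = (0.95 + 0.074×1.9)×10⁻⁴ = 1.0906×10⁻⁴ K⁻¹
Layer 1: 1.1 × 2.504×10⁻⁴ × 260 = 0.0716144 m
260–520 m: 1.0906×10⁻⁴ × 0.36 × 260 = 0.010208016 m
Δh = 0.0716144 + 0.010208016 = 0.081822416 m ≈ 81.8 mm

Δh = 81.8 mm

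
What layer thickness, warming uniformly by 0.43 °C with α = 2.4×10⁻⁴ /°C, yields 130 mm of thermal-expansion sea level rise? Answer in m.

H = Δh/(αΔT) = 0.13 / (2.4×10⁻⁴ × 0.43) ≈ 1260 m

about 1260 m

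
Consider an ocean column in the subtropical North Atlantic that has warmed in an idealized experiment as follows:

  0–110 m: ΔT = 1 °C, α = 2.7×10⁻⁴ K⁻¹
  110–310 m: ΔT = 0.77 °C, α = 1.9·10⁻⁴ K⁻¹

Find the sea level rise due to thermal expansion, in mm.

2.7×10⁻⁴ × 1 × 110 = 0.02970 m
200 × 0.77 × 1.9×10⁻⁴ = 0.02926 m
Δh = 0.02970 + 0.02926 = 0.05896 m ≈ 59.0 mm

Δh ≈ 59.0 mm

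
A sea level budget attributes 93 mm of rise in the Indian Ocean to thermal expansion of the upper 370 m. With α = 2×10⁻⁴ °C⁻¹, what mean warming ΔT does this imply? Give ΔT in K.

ΔT ≈ 1.26 K

ΔT = Δh/(αH) = 0.093 / (2×10⁻⁴ × 370) ≈ 1.257 K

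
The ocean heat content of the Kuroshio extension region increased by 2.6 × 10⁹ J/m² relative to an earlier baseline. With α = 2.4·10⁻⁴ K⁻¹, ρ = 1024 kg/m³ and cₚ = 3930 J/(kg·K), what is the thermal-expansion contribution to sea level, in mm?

Δh = αQ/(ρcₚ) = 2.4×10⁻⁴ × 2.6×10⁹ / (1024 × 3930) ≈ 0.15506 m

Δh ≈ 160 mm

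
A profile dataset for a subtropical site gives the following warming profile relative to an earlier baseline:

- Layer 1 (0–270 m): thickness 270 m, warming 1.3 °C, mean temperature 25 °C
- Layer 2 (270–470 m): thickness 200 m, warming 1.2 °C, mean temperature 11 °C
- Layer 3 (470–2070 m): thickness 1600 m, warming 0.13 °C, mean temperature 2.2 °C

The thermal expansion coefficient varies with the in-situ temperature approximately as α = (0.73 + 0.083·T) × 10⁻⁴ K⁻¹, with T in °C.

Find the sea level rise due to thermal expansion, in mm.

Layer 1: α = (0.73 + 0.083×25)×10⁻⁴ = 2.805×10⁻⁴ K⁻¹
Layer 2: α = (0.73 + 0.083×11)×10⁻⁴ = 1.643×10⁻⁴ K⁻¹
Layer 3: α = (0.73 + 0.083×2.2)×10⁻⁴ = 0.9126×10⁻⁴ K⁻¹
270 × 2.805×10⁻⁴ × 1.3 = 0.0984555 m
1.2 × 200 × 1.643×10⁻⁴ = 0.039432 m
Layer 3: 0.13 × 1600 × 0.9126×10⁻⁴ = 0.01898208 m
Δh = 0.0984555 + 0.039432 + 0.01898208 = 0.15686958 m ≈ 160 mm

about 160 mm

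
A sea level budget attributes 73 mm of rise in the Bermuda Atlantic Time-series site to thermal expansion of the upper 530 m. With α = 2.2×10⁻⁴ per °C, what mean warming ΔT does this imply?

ΔT ≈ 0.626 °C

ΔT = Δh/(αH) = 0.073 / (2.2×10⁻⁴ × 530) ≈ 0.6261 °C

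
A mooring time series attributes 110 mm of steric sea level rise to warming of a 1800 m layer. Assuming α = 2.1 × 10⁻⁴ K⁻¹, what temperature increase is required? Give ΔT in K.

ΔT = Δh/(αH) = 0.11 / (2.1×10⁻⁴ × 1800) ≈ 0.2910 K

ΔT ≈ 0.29 K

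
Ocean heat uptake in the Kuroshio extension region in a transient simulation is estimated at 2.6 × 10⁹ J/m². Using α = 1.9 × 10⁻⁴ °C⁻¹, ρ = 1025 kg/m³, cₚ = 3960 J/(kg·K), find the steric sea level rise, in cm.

Δh = αQ/(ρcₚ) = 1.9×10⁻⁴ × 2.6×10⁹ / (1025 × 3960) ≈ 0.12170 m

12.2 cm of thermosteric rise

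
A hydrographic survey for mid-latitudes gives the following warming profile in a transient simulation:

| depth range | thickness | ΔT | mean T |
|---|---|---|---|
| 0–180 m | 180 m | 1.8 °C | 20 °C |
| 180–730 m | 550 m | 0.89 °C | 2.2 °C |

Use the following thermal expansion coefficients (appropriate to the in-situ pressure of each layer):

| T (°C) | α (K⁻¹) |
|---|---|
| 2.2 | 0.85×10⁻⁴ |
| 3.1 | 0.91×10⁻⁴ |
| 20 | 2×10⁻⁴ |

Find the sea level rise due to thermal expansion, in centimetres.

Δh = 10.6 cm

Layer 1 at 20 °C → α = 2×10⁻⁴ K⁻¹
Layer 2 at 2.2 °C → α = 0.85×10⁻⁴ K⁻¹
Layer 1: 2×10⁻⁴ × 180 × 1.8 = 0.06480 m
180–730 m: 550 × 0.89 × 0.85×10⁻⁴ = 0.0416075 m
Δh = 0.06480 + 0.0416075 = 0.1064075 m ≈ 10.6 cm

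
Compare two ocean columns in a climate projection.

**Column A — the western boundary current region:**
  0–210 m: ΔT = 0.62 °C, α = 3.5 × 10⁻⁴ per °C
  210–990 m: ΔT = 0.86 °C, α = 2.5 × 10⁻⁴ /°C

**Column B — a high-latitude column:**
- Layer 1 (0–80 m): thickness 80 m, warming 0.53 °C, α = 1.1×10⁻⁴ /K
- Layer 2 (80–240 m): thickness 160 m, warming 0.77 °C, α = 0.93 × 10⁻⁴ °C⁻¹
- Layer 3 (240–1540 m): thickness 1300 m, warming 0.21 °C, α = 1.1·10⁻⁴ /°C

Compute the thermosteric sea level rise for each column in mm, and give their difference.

A Layer 1: 0.62 × 210 × 3.5×10⁻⁴ = 0.04557 m
A 210–990 m: 0.86 × 2.5×10⁻⁴ × 780 = 0.16770 m
A total: 0.21327 m
B 0–80 m: 80 × 1.1×10⁻⁴ × 0.53 = 0.004664 m
B 80–240 m: 160 × 0.77 × 0.93×10⁻⁴ = 0.0114576 m
B Layer 3: 1300 × 0.21 × 1.1×10⁻⁴ = 0.03003 m
B total: 0.0461516 m
Difference: 0.21327 − 0.0461516 = 0.1671184 m

A: 213 mm; B: 46.2 mm; difference 167 mm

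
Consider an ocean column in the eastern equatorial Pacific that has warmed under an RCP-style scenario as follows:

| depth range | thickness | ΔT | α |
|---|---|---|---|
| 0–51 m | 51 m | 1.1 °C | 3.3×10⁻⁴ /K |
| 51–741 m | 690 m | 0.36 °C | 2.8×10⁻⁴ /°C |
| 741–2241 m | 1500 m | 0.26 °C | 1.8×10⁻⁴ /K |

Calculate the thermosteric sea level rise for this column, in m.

Layer 1: 3.3×10⁻⁴ × 1.1 × 51 = 0.018513 m
51–741 m: 2.8×10⁻⁴ × 690 × 0.36 = 0.069552 m
Layer 3: 1500 × 1.8×10⁻⁴ × 0.26 = 0.07020 m
Δh = 0.018513 + 0.069552 + 0.07020 = 0.158265 m ≈ 0.16 m

Δh ≈ 0.16 m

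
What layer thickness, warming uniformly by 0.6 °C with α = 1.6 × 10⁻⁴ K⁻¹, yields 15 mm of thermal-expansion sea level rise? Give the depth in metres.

about 160 m

H = Δh/(αΔT) = 0.015 / (1.6×10⁻⁴ × 0.6) ≈ 156.3 m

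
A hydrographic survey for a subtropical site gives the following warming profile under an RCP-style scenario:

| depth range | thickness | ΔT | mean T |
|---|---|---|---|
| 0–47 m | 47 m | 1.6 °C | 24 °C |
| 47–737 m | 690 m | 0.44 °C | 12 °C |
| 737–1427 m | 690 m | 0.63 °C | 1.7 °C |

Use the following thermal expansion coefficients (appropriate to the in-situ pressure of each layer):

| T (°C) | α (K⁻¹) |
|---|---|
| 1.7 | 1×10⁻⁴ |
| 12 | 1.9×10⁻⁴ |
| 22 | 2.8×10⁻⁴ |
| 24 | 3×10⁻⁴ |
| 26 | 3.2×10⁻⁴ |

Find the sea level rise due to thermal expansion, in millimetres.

120 mm of thermosteric rise

Layer 1 at 24 °C → α = 3×10⁻⁴ K⁻¹
Layer 2 at 12 °C → α = 1.9×10⁻⁴ K⁻¹
Layer 3 at 1.7 °C → α = 1×10⁻⁴ K⁻¹
47 × 1.6 × 3×10⁻⁴ = 0.02256 m
0.44 × 1.9×10⁻⁴ × 690 = 0.057684 m
Layer 3: 1×10⁻⁴ × 690 × 0.63 = 0.04347 m
Δh = 0.02256 + 0.057684 + 0.04347 = 0.123714 m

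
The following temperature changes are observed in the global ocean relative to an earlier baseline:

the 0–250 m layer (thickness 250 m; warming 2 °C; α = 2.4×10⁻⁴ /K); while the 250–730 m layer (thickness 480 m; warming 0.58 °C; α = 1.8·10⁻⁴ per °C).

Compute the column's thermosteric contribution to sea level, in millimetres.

170 mm of thermosteric rise

2.4×10⁻⁴ × 2 × 250 = 0.12000 m
480 × 0.58 × 1.8×10⁻⁴ = 0.050112 m
Δh = 0.12000 + 0.050112 = 0.170112 m ≈ 170 mm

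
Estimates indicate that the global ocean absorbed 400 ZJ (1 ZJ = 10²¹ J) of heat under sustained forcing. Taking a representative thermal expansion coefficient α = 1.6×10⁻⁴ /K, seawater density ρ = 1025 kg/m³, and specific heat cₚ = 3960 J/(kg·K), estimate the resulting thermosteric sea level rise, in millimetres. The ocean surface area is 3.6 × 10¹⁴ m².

about 43.8 mm

Per unit area: Q = 400×10²¹ / (3.6×10¹⁴) ≈ 1.111×10⁹ J/m²
Δh = αQ/(ρcₚ) = 1.6×10⁻⁴ × 1.111×10⁹ / (1025 × 3960) ≈ 0.043794 m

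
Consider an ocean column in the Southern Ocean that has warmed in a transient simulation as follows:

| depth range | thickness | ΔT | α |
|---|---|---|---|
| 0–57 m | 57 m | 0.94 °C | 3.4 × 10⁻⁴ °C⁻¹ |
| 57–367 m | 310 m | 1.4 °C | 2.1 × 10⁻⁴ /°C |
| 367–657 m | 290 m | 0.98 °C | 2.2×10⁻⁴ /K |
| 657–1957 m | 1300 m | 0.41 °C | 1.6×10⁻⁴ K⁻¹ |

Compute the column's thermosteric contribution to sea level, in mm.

0–57 m: 0.94 × 3.4×10⁻⁴ × 57 = 0.0182172 m
2.1×10⁻⁴ × 1.4 × 310 = 0.09114 m
2.2×10⁻⁴ × 290 × 0.98 = 0.062524 m
657–1957 m: 0.41 × 1300 × 1.6×10⁻⁴ = 0.08528 m
Δh = 0.0182172 + 0.09114 + 0.062524 + 0.08528 = 0.2571612 m

260 mm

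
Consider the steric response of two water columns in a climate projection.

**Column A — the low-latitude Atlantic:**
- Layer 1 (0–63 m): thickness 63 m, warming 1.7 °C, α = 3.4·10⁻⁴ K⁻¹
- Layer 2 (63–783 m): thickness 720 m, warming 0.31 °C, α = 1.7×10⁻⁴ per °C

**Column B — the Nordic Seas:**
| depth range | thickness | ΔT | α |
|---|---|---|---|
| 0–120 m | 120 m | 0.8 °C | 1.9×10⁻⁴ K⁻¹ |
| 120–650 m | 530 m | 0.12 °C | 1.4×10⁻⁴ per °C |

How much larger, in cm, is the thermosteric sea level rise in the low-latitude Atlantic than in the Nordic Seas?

4.72 cm larger

A Layer 1: 3.4×10⁻⁴ × 1.7 × 63 = 0.036414 m
A 0.31 × 1.7×10⁻⁴ × 720 = 0.037944 m
A total: 0.074358 m
B Layer 1: 0.8 × 1.9×10⁻⁴ × 120 = 0.01824 m
B Layer 2: 1.4×10⁻⁴ × 530 × 0.12 = 0.008904 m
B total: 0.027144 m
Difference: 0.074358 − 0.027144 = 0.047214 m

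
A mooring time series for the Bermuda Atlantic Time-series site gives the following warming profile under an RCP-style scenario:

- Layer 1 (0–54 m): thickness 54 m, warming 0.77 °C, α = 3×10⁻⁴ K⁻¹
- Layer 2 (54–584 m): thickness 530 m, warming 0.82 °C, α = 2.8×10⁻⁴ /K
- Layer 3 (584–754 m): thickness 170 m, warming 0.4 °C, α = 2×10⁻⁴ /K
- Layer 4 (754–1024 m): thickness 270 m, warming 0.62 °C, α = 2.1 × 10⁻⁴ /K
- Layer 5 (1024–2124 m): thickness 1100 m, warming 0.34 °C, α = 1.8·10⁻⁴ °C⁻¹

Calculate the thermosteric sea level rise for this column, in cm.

Δh = 25.0 cm

3×10⁻⁴ × 0.77 × 54 = 0.012474 m
530 × 0.82 × 2.8×10⁻⁴ = 0.121688 m
170 × 0.4 × 2×10⁻⁴ = 0.01360 m
0.62 × 270 × 2.1×10⁻⁴ = 0.035154 m
1.8×10⁻⁴ × 1100 × 0.34 = 0.06732 m
Δh = 0.012474 + 0.121688 + 0.01360 + 0.035154 + 0.06732 = 0.250236 m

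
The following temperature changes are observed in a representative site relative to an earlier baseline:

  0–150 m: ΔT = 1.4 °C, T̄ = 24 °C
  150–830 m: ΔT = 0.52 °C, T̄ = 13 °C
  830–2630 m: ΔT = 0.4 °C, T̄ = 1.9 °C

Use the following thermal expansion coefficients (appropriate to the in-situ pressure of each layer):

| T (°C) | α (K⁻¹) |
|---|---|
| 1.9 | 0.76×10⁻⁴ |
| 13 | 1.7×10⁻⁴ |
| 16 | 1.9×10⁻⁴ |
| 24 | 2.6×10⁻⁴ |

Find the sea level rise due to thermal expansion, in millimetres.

Layer 1 at 24 °C → α = 2.6×10⁻⁴ K⁻¹
Layer 2 at 13 °C → α = 1.7×10⁻⁴ K⁻¹
Layer 3 at 1.9 °C → α = 0.76×10⁻⁴ K⁻¹
0–150 m: 150 × 1.4 × 2.6×10⁻⁴ = 0.05460 m
150–830 m: 0.52 × 1.7×10⁻⁴ × 680 = 0.060112 m
0.4 × 0.76×10⁻⁴ × 1800 = 0.05472 m
Δh = 0.05460 + 0.060112 + 0.05472 = 0.169432 m

Δh = 170 mm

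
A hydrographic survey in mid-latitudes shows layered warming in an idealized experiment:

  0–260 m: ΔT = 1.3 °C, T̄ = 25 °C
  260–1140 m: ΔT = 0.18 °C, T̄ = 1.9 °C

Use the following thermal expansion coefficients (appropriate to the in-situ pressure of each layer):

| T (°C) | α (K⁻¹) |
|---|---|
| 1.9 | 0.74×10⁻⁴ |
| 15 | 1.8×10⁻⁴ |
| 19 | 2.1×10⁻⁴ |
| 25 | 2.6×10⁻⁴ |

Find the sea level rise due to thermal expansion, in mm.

Layer 1 at 25 °C → α = 2.6×10⁻⁴ K⁻¹
Layer 2 at 1.9 °C → α = 0.74×10⁻⁴ K⁻¹
Layer 1: 2.6×10⁻⁴ × 260 × 1.3 = 0.08788 m
Layer 2: 0.18 × 880 × 0.74×10⁻⁴ = 0.0117216 m
Δh = 0.08788 + 0.0117216 = 0.0996016 m ≈ 100 mm

100 mm of thermosteric rise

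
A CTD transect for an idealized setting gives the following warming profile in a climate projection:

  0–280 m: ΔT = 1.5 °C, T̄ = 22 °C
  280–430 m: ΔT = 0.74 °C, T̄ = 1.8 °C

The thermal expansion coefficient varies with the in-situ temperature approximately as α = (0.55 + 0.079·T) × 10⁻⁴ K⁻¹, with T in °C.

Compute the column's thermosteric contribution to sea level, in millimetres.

about 104 mm

Layer 1: α = (0.55 + 0.079×22)×10⁻⁴ = 2.288×10⁻⁴ K⁻¹
Layer 2: α = (0.55 + 0.079×1.8)×10⁻⁴ = 0.6922×10⁻⁴ K⁻¹
2.288×10⁻⁴ × 280 × 1.5 = 0.096096 m
280–430 m: 0.74 × 150 × 0.6922×10⁻⁴ = 0.00768342 m
Δh = 0.096096 + 0.00768342 = 0.10377942 m ≈ 104 mm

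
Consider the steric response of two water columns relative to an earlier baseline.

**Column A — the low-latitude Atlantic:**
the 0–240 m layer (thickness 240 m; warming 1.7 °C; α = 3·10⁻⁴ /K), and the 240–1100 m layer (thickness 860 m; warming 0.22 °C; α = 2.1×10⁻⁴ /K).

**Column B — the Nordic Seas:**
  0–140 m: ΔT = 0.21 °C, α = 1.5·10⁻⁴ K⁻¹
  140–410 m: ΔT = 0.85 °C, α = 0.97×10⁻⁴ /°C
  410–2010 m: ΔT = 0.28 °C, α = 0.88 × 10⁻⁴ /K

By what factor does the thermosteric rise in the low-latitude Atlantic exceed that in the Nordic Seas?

≈ 2.5×

A Layer 1: 3×10⁻⁴ × 1.7 × 240 = 0.12240 m
A 240–1100 m: 0.22 × 2.1×10⁻⁴ × 860 = 0.039732 m
A total: 0.162132 m
B 140 × 1.5×10⁻⁴ × 0.21 = 0.00441 m
B 140–410 m: 270 × 0.97×10⁻⁴ × 0.85 = 0.0222615 m
B Layer 3: 1600 × 0.88×10⁻⁴ × 0.28 = 0.039424 m
B total: 0.0660955 m
Ratio: 0.162132 / 0.0660955 ≈ 2.453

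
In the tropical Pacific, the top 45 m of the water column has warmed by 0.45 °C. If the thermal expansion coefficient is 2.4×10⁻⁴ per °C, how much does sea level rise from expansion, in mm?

Δh = αΔT·H = 2.4×10⁻⁴ × 0.45 × 45 = 0.00486 m

Δh = 4.86 mm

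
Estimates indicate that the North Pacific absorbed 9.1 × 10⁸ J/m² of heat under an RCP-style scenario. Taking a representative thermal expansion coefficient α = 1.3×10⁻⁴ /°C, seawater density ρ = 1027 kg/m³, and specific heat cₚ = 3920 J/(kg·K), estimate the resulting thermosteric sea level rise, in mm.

Δh = αQ/(ρcₚ) = 1.3×10⁻⁴ × 9.1×10⁸ / (1027 × 3920) ≈ 0.029385 m

Δh ≈ 29.4 mm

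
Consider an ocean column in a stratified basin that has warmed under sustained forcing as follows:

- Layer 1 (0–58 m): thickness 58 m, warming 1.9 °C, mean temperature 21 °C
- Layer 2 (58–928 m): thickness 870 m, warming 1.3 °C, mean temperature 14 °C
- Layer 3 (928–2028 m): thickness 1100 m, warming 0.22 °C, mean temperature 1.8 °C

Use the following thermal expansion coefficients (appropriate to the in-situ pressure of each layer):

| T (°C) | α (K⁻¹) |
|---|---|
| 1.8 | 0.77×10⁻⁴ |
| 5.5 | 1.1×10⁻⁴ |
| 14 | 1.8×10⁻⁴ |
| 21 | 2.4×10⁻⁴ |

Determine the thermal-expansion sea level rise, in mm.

Layer 1 at 21 °C → α = 2.4×10⁻⁴ K⁻¹
Layer 2 at 14 °C → α = 1.8×10⁻⁴ K⁻¹
Layer 3 at 1.8 °C → α = 0.77×10⁻⁴ K⁻¹
58 × 1.9 × 2.4×10⁻⁴ = 0.026448 m
1.8×10⁻⁴ × 870 × 1.3 = 0.20358 m
0.22 × 0.77×10⁻⁴ × 1100 = 0.018634 m
Δh = 0.026448 + 0.20358 + 0.018634 = 0.248662 m ≈ 250 mm

about 250 mm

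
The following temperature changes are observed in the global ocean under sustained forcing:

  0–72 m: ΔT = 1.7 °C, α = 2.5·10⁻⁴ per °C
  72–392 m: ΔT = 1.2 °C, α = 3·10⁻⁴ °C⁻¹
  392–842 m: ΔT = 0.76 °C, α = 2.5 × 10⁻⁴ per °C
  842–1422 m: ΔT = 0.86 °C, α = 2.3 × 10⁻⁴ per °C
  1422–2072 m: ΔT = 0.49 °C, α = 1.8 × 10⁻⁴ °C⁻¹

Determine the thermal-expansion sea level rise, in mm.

1.7 × 72 × 2.5×10⁻⁴ = 0.03060 m
Layer 2: 3×10⁻⁴ × 1.2 × 320 = 0.11520 m
0.76 × 450 × 2.5×10⁻⁴ = 0.08550 m
Layer 4: 0.86 × 2.3×10⁻⁴ × 580 = 0.114724 m
1422–2072 m: 0.49 × 650 × 1.8×10⁻⁴ = 0.05733 m
Δh = 0.03060 + 0.11520 + 0.08550 + 0.114724 + 0.05733 = 0.403354 m ≈ 403 mm

about 403 mm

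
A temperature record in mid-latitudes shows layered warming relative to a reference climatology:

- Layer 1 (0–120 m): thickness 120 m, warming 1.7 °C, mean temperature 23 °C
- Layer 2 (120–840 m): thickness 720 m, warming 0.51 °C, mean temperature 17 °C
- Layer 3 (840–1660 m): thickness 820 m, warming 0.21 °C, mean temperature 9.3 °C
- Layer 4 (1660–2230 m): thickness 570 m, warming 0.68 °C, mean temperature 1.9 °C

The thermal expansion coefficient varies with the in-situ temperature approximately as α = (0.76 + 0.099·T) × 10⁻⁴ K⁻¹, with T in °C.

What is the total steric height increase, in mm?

about 217 mm

Layer 1: α = (0.76 + 0.099×23)×10⁻⁴ = 3.037×10⁻⁴ K⁻¹
Layer 2: α = (0.76 + 0.099×17)×10⁻⁴ = 2.443×10⁻⁴ K⁻¹
Layer 3: α = (0.76 + 0.099×9.3)×10⁻⁴ = 1.6807×10⁻⁴ K⁻¹
Layer 4: α = (0.76 + 0.099×1.9)×10⁻⁴ = 0.9481×10⁻⁴ K⁻¹
120 × 3.037×10⁻⁴ × 1.7 = 0.0619548 m
Layer 2: 2.443×10⁻⁴ × 720 × 0.51 = 0.08970696 m
820 × 0.21 × 1.6807×10⁻⁴ = 0.028941654 m
Layer 4: 0.68 × 0.9481×10⁻⁴ × 570 = 0.036748356 m
Δh = 0.0619548 + 0.08970696 + 0.028941654 + 0.036748356 = 0.21735177 m ≈ 217 mm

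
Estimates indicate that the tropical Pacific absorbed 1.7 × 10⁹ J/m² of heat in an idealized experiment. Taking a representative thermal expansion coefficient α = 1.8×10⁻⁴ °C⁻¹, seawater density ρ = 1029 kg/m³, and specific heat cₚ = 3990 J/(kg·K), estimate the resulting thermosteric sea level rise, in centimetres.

7.45 cm

Δh = αQ/(ρcₚ) = 1.8×10⁻⁴ × 1.7×10⁹ / (1029 × 3990) ≈ 0.07453 m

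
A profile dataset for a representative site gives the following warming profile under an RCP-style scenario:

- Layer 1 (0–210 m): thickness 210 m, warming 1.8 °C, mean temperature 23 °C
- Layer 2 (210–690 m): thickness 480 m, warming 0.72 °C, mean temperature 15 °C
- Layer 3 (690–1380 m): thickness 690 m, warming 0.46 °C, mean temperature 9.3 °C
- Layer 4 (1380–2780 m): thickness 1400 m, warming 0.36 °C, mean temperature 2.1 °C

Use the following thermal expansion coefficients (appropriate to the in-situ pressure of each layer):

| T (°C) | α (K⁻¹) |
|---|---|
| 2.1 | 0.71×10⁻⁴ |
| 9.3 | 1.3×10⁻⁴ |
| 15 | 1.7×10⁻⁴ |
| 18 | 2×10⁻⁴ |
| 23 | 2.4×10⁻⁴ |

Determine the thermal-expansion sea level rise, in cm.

about 22.7 cm

Layer 1 at 23 °C → α = 2.4×10⁻⁴ K⁻¹
Layer 2 at 15 °C → α = 1.7×10⁻⁴ K⁻¹
Layer 3 at 9.3 °C → α = 1.3×10⁻⁴ K⁻¹
Layer 4 at 2.1 °C → α = 0.71×10⁻⁴ K⁻¹
Layer 1: 1.8 × 2.4×10⁻⁴ × 210 = 0.09072 m
Layer 2: 480 × 1.7×10⁻⁴ × 0.72 = 0.058752 m
690–1380 m: 1.3×10⁻⁴ × 690 × 0.46 = 0.041262 m
0.71×10⁻⁴ × 0.36 × 1400 = 0.035784 m
Δh = 0.09072 + 0.058752 + 0.041262 + 0.035784 = 0.226518 m ≈ 22.7 cm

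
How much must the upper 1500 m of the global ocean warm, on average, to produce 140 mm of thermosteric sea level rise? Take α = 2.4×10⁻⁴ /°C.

ΔT = Δh/(αH) = 0.14 / (2.4×10⁻⁴ × 1500) ≈ 0.3889 K

0.389 K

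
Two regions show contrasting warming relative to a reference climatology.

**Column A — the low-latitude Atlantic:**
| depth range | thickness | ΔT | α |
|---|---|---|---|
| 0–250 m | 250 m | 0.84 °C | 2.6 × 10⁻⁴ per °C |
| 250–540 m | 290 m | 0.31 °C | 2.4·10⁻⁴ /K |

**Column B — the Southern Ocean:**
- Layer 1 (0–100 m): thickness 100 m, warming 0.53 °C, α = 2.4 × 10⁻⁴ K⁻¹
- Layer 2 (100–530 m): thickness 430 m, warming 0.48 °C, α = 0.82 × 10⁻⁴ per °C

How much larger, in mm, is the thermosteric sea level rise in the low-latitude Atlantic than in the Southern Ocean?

A 2.6×10⁻⁴ × 250 × 0.84 = 0.05460 m
A Layer 2: 290 × 0.31 × 2.4×10⁻⁴ = 0.021576 m
A total: 0.076176 m
B 0–100 m: 2.4×10⁻⁴ × 100 × 0.53 = 0.01272 m
B 100–530 m: 0.82×10⁻⁴ × 430 × 0.48 = 0.0169248 m
B total: 0.0296448 m
Difference: 0.076176 − 0.0296448 = 0.0465312 m

46.5 mm larger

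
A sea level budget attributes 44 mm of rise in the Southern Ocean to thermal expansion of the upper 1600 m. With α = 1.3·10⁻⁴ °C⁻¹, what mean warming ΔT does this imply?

ΔT = Δh/(αH) = 0.044 / (1.3×10⁻⁴ × 1600) ≈ 0.2115 K

about 0.21 K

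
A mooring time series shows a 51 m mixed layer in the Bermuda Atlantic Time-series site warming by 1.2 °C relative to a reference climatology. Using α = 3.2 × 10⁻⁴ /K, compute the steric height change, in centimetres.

Δh = 1.96 cm

Δh = αΔT·H = 3.2×10⁻⁴ × 1.2 × 51 = 0.019584 m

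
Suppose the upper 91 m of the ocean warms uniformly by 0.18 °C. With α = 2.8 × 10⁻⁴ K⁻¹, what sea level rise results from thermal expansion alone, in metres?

Δh = αΔT·H = 2.8×10⁻⁴ × 0.18 × 91 = 0.0045864 m

0.00459 m of thermosteric rise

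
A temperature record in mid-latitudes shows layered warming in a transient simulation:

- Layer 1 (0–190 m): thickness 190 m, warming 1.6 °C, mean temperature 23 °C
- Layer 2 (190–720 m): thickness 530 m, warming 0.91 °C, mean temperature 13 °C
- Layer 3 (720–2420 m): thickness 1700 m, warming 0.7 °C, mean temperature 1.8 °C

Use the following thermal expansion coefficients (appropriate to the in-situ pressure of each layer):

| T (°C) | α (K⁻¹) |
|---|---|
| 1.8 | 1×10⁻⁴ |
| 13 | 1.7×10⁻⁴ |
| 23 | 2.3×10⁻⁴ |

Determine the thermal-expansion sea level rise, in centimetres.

Layer 1 at 23 °C → α = 2.3×10⁻⁴ K⁻¹
Layer 2 at 13 °C → α = 1.7×10⁻⁴ K⁻¹
Layer 3 at 1.8 °C → α = 1×10⁻⁴ K⁻¹
Layer 1: 2.3×10⁻⁴ × 1.6 × 190 = 0.06992 m
530 × 0.91 × 1.7×10⁻⁴ = 0.081991 m
1700 × 1×10⁻⁴ × 0.7 = 0.11900 m
Δh = 0.06992 + 0.081991 + 0.11900 = 0.270911 m ≈ 27.1 cm

27.1 cm of thermosteric rise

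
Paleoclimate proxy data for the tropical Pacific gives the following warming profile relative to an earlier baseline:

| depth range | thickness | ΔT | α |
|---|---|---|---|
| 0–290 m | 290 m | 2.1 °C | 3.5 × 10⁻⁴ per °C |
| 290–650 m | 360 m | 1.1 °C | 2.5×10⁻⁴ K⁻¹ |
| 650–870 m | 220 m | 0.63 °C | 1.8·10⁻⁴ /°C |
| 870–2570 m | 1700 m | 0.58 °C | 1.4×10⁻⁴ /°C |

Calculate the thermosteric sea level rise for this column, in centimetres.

3.5×10⁻⁴ × 2.1 × 290 = 0.21315 m
360 × 2.5×10⁻⁴ × 1.1 = 0.09900 m
Layer 3: 1.8×10⁻⁴ × 220 × 0.63 = 0.024948 m
1700 × 0.58 × 1.4×10⁻⁴ = 0.13804 m
Δh = 0.21315 + 0.09900 + 0.024948 + 0.13804 = 0.475138 m

Δh ≈ 47.5 cm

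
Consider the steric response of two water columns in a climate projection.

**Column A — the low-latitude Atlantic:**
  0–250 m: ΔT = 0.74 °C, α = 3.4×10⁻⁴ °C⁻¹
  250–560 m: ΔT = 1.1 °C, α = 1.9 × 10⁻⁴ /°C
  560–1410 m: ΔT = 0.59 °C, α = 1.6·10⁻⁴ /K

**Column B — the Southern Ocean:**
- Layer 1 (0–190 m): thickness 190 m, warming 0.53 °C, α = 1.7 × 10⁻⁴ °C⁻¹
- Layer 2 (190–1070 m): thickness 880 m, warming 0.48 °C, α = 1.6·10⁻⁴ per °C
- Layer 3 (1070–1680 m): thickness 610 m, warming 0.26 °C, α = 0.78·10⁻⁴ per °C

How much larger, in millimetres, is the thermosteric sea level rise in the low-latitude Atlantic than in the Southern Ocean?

110 mm larger

A 250 × 3.4×10⁻⁴ × 0.74 = 0.06290 m
A 250–560 m: 310 × 1.9×10⁻⁴ × 1.1 = 0.06479 m
A Layer 3: 1.6×10⁻⁴ × 850 × 0.59 = 0.08024 m
A total: 0.20793 m
B Layer 1: 1.7×10⁻⁴ × 190 × 0.53 = 0.017119 m
B 190–1070 m: 880 × 0.48 × 1.6×10⁻⁴ = 0.067584 m
B Layer 3: 0.78×10⁻⁴ × 0.26 × 610 = 0.0123708 m
B total: 0.0970738 m
Difference: 0.20793 − 0.0970738 = 0.1108562 m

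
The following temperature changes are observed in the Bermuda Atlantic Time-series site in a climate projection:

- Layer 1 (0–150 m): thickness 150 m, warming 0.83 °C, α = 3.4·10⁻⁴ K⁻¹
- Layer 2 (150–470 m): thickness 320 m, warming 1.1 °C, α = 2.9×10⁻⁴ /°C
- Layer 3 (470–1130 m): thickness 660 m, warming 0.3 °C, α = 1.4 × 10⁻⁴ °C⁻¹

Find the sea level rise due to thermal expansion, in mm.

0.83 × 3.4×10⁻⁴ × 150 = 0.04233 m
1.1 × 2.9×10⁻⁴ × 320 = 0.10208 m
1.4×10⁻⁴ × 660 × 0.3 = 0.02772 m
Δh = 0.04233 + 0.10208 + 0.02772 = 0.17213 m ≈ 172 mm

172 mm of thermosteric rise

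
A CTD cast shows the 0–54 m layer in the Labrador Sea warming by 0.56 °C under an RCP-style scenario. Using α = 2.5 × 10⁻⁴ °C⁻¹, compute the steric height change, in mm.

7.56 mm

Δh = αΔT·H = 2.5×10⁻⁴ × 0.56 × 54 = 0.00756 m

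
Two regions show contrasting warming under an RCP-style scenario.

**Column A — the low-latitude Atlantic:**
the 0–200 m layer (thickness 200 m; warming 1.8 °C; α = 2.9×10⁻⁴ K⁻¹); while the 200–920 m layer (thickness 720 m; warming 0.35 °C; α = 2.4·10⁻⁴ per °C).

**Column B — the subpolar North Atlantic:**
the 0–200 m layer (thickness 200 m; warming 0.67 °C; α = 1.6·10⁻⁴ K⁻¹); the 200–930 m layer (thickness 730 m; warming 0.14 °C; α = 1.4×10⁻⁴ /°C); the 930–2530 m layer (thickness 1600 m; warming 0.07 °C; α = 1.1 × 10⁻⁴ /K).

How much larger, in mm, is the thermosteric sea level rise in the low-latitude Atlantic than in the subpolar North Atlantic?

A 0–200 m: 200 × 1.8 × 2.9×10⁻⁴ = 0.10440 m
A 200–920 m: 720 × 0.35 × 2.4×10⁻⁴ = 0.06048 m
A total: 0.16488 m
B 0–200 m: 1.6×10⁻⁴ × 200 × 0.67 = 0.02144 m
B 1.4×10⁻⁴ × 0.14 × 730 = 0.014308 m
B Layer 3: 1.1×10⁻⁴ × 0.07 × 1600 = 0.01232 m
B total: 0.048068 m
Difference: 0.16488 − 0.048068 = 0.116812 m

120 mm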